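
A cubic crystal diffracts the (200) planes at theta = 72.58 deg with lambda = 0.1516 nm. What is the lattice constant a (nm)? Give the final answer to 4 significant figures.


d = lambda / (2*sin(theta))
d = 0.1516 / (2*sin(72.58 deg))
d = 0.0794436 nm
a = d * sqrt(h^2+k^2+l^2) = 0.0794436 * sqrt(4)
a = 0.1589 nm


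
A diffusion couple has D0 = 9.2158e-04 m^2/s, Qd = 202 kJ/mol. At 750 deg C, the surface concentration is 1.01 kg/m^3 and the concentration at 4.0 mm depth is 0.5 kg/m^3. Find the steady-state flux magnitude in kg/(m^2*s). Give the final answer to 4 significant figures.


Step 1: D = D0 * exp(-Qd/(R*T))
T = 750 + 273.15 = 1023.15 K
D = 9.2158e-04 * exp(-202e3 / (8.314 * 1023.15)) = 4.4823e-14 m^2/s
Step 2: J = D * (C1 - C2) / dx
J = 4.4823e-14 * (1.01 - 0.5) / 4e-03
J = 5.715e-12 kg/(m^2*s)


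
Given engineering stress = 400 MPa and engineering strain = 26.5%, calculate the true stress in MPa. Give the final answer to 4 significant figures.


sigma_true = sigma_eng * (1 + epsilon_eng)
sigma_true = 400 * (1 + 0.265)
sigma_true = 506 MPa


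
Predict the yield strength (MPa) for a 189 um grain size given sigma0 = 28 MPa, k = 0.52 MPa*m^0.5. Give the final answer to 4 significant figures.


sigma_y = sigma0 + k / sqrt(d)
d = 189 um = 1.89e-04 m
sigma_y = 28 + 0.52 / sqrt(1.89e-04)
sigma_y = 65.82 MPa


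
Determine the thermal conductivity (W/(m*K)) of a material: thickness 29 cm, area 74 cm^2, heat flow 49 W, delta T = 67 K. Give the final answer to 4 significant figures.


k = Q*L / (A*dT)
L = 0.29 m, A = 7.4e-03 m^2
k = 49 * 0.29 / (7.4e-03 * 67)
k = 28.66 W/(m*K)


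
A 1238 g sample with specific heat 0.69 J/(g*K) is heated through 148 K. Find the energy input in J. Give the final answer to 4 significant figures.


Q = m * cp * dT
Q = 1238 * 0.69 * 148
Q = 126400 J


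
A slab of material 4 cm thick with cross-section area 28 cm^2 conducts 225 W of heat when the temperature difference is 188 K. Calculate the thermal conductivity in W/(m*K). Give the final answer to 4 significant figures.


k = Q*L / (A*dT)
L = 0.04 m, A = 2.8e-03 m^2
k = 225 * 0.04 / (2.8e-03 * 188)
k = 17.1 W/(m*K)


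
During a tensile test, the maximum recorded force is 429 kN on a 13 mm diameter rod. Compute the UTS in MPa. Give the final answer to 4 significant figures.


A0 = pi*(d/2)^2 = pi*(13/2)^2 = 132.732 mm^2
UTS = F_max / A0 = 429*1000 / 132.732
UTS = 3232 MPa


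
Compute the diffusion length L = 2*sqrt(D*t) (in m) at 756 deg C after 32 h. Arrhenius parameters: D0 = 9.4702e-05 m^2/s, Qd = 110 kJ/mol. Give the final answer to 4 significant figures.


Step 1: D = D0 * exp(-Qd/(R*T))
T = 1029.15 K
D = 9.4702e-05 * exp(-110e3 / (8.314 * 1029.15)) = 2.47226e-10 m^2/s
Step 2: L = 2*sqrt(D*t)
t = 32 h = 115200 s
L = 2*sqrt(2.47226e-10 * 115200) = 0.01067 m


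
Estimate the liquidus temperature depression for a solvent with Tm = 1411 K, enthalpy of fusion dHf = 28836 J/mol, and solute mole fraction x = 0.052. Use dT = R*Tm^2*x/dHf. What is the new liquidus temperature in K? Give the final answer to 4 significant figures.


dT = R*Tm^2*x / dHf
dT = 8.314 * 1411^2 * 0.052 / 28836
dT = 29.8492 K
T_new = 1411 - 29.8492 = 1381 K


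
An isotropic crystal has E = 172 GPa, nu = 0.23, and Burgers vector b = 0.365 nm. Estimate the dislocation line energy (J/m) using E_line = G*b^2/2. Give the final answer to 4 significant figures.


Step 1: G = E / (2*(1+nu))
G = 172 / (2*(1+0.23)) = 69.9187 GPa = 6.99187e+10 Pa
Step 2: E_line = G*b^2/2
b = 0.365 nm = 3.65e-10 m
E_line = 0.5 * 6.99187e+10 * (3.65e-10)^2 = 4.657e-09 J/m


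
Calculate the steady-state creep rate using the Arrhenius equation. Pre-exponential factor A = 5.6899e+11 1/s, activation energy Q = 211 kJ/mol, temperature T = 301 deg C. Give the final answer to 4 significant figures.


rate = A * exp(-Q / (R*T))
T = 301 + 273.15 = 574.15 K
rate = 5.6899e+11 * exp(-211e3 / (8.314 * 574.15))
rate = 3.616e-08 1/s


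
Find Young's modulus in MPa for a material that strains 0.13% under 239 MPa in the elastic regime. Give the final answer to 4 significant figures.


E = sigma / epsilon
epsilon = 0.13% = 1.3e-03
E = 239 / 1.3e-03
E = 183800 MPa


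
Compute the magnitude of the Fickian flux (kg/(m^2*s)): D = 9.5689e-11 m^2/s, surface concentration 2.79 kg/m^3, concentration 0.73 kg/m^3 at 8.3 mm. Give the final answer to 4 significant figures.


J = -D * (dC/dx) = D * (C1 - C2) / dx
J = 9.5689e-11 * (2.79 - 0.73) / 8.3e-03
J = 2.375e-08 kg/(m^2*s)


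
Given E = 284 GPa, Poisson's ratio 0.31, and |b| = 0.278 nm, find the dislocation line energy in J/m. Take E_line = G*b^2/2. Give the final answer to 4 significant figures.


Step 1: G = E / (2*(1+nu))
G = 284 / (2*(1+0.31)) = 108.397 GPa = 1.08397e+11 Pa
Step 2: E_line = G*b^2/2
b = 0.278 nm = 2.78e-10 m
E_line = 0.5 * 1.08397e+11 * (2.78e-10)^2 = 4.189e-09 J/m


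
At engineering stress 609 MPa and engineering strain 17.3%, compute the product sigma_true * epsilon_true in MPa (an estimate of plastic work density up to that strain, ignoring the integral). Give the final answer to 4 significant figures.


sigma_true = sigma_eng * (1 + epsilon_eng)
sigma_true = 609 * (1 + 0.173) = 714.357 MPa
epsilon_true = ln(1 + epsilon_eng)
epsilon_true = ln(1 + 0.173) = 0.159565
sigma_true * epsilon_true = 714.357 * 0.159565 = 114 MPa


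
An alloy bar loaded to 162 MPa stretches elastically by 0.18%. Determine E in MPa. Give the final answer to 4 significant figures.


E = sigma / epsilon
epsilon = 0.18% = 1.8e-03
E = 162 / 1.8e-03
E = 90000 MPa


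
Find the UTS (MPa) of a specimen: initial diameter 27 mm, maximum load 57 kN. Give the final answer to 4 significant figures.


A0 = pi*(d/2)^2 = pi*(27/2)^2 = 572.555 mm^2
UTS = F_max / A0 = 57*1000 / 572.555
UTS = 99.55 MPa


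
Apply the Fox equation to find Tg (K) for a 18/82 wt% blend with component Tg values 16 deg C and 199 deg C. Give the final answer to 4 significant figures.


1/Tg = w1/Tg1 + w2/Tg2 (in Kelvin)
Tg1 = 289.15 K, Tg2 = 472.15 K
1/Tg = 0.18/289.15 + 0.82/472.15
Tg = 423.9 K


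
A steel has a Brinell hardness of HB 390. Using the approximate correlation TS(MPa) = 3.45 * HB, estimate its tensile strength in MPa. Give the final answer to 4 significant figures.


TS (MPa) = 3.45 * HB
TS = 3.45 * 390
TS = 1346 MPa


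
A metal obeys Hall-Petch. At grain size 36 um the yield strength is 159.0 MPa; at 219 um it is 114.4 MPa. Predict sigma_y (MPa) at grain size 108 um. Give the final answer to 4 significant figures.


sigma_y = sigma0 + k / sqrt(d)
1/sqrt(d1) = 1/sqrt(3.6e-05) = 166.667;  1/sqrt(d2) = 67.5737
k = (sigma1 - sigma2) / (1/sqrt(d1) - 1/sqrt(d2)) = (159.0 - 114.4) / (166.667 - 67.5737) = 0.450083 MPa*m^0.5
sigma0 = sigma1 - k/sqrt(d1) = 159.0 - 0.450083*166.667 = 83.9862 MPa
sigma_y(d3) = 83.9862 + 0.450083 / sqrt(1.08e-04) = 127.3 MPa


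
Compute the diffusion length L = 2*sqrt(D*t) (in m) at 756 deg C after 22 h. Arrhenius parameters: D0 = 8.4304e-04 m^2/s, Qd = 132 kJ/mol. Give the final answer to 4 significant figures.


Step 1: D = D0 * exp(-Qd/(R*T))
T = 1029.15 K
D = 8.4304e-04 * exp(-132e3 / (8.314 * 1029.15)) = 1.6824e-10 m^2/s
Step 2: L = 2*sqrt(D*t)
t = 22 h = 79200 s
L = 2*sqrt(1.6824e-10 * 79200) = 7.301e-03 m


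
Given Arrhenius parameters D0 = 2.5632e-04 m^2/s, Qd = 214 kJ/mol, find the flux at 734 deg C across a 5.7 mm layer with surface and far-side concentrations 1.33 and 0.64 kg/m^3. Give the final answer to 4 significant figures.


Step 1: D = D0 * exp(-Qd/(R*T))
T = 734 + 273.15 = 1007.15 K
D = 2.5632e-04 * exp(-214e3 / (8.314 * 1007.15)) = 2.03951e-15 m^2/s
Step 2: J = D * (C1 - C2) / dx
J = 2.03951e-15 * (1.33 - 0.64) / 5.7e-03
J = 2.469e-13 kg/(m^2*s)


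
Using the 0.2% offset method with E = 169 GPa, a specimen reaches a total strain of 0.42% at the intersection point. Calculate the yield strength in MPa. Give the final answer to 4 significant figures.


Offset strain = 0.002
Elastic strain at yield = total_strain - offset = 4.2e-03 - 0.002 = 2.2e-03
sigma_y = E * elastic_strain = 169000 * 2.2e-03
sigma_y = 371.8 MPa


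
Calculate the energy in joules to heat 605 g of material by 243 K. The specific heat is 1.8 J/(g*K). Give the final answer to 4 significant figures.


Q = m * cp * dT
Q = 605 * 1.8 * 243
Q = 264600 J


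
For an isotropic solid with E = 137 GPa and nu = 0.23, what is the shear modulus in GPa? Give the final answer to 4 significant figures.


G = E / (2*(1+nu))
G = 137 / (2*(1+0.23))
G = 55.69 GPa


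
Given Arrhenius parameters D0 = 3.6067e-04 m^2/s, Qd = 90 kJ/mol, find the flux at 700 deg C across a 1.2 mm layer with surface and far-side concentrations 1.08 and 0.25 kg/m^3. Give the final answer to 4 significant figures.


Step 1: D = D0 * exp(-Qd/(R*T))
T = 700 + 273.15 = 973.15 K
D = 3.6067e-04 * exp(-90e3 / (8.314 * 973.15)) = 5.32243e-09 m^2/s
Step 2: J = D * (C1 - C2) / dx
J = 5.32243e-09 * (1.08 - 0.25) / 1.2e-03
J = 3.681e-06 kg/(m^2*s)


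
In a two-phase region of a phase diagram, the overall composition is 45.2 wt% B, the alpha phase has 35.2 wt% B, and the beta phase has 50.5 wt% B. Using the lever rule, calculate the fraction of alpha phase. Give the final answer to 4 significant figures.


f_alpha = (C_beta - C0) / (C_beta - C_alpha)
f_alpha = (50.5 - 45.2) / (50.5 - 35.2)
f_alpha = 0.3464


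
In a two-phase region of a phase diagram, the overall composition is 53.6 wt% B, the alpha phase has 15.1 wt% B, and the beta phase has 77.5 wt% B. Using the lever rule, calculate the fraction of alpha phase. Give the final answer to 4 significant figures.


f_alpha = (C_beta - C0) / (C_beta - C_alpha)
f_alpha = (77.5 - 53.6) / (77.5 - 15.1)
f_alpha = 0.383


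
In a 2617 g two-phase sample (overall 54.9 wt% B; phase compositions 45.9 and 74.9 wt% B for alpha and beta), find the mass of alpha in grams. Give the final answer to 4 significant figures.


f_alpha = (C_beta - C0) / (C_beta - C_alpha)
f_alpha = (74.9 - 54.9) / (74.9 - 45.9) = 0.689655
m_alpha = f_alpha * m_total = 0.689655 * 2617 = 1805 g


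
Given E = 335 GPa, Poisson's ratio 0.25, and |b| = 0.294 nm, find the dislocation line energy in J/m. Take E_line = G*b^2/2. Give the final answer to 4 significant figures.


Step 1: G = E / (2*(1+nu))
G = 335 / (2*(1+0.25)) = 134 GPa = 1.34e+11 Pa
Step 2: E_line = G*b^2/2
b = 0.294 nm = 2.94e-10 m
E_line = 0.5 * 1.34e+11 * (2.94e-10)^2 = 5.791e-09 J/m


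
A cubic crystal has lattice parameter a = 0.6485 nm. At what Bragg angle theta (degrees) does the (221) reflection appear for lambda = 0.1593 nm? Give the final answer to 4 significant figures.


d = a / sqrt(h^2+k^2+l^2)
d = 0.6485 / sqrt(9) = 0.216167 nm
lambda = 2*d*sin(theta)  =>  sin(theta) = lambda / (2*d)
sin(theta) = 0.1593 / (2 * 0.216167) = 0.368466
theta = 21.62 deg


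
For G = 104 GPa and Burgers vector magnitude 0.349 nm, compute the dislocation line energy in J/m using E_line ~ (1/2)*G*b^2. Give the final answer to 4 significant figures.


E = G*b^2/2
b = 0.349 nm = 3.49e-10 m
G = 104 GPa = 1.04e+11 Pa
E = 0.5 * 1.04e+11 * (3.49e-10)^2
E = 6.334e-09 J/m


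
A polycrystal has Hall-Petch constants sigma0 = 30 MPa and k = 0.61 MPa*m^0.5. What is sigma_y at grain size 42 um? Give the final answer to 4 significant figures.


sigma_y = sigma0 + k / sqrt(d)
d = 42 um = 4.2e-05 m
sigma_y = 30 + 0.61 / sqrt(4.2e-05)
sigma_y = 124.1 MPa


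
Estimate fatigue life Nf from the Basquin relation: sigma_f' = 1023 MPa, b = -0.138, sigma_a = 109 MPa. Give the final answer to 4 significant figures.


sigma_a = sigma_f' * (2*Nf)^b
2*Nf = (sigma_a / sigma_f')^(1/b)
2*Nf = (109 / 1023)^(1/-0.138)
2*Nf = 1.11361e+07
Nf = 5.568e+06 cycles


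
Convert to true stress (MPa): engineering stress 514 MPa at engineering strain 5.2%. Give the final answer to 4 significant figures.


sigma_true = sigma_eng * (1 + epsilon_eng)
sigma_true = 514 * (1 + 0.052)
sigma_true = 540.7 MPa


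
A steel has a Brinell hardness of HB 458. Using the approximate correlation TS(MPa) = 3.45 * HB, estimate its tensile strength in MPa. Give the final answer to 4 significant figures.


TS (MPa) = 3.45 * HB
TS = 3.45 * 458
TS = 1580 MPa


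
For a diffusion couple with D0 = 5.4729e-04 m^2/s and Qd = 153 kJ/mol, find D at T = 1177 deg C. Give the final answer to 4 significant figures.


D = D0 * exp(-Qd / (R*T))
T = 1450.15 K
D = 5.4729e-04 * exp(-153e3 / (8.314 * 1450.15))
D = 1.686e-09 m^2/s


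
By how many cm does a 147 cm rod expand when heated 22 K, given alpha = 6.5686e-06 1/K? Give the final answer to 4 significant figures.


dL = L0 * alpha * dT
dL = 147 * 6.5686e-06 * 22
dL = 0.02124 cm


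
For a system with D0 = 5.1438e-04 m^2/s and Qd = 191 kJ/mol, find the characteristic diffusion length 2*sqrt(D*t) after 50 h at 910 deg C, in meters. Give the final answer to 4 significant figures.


Step 1: D = D0 * exp(-Qd/(R*T))
T = 1183.15 K
D = 5.1438e-04 * exp(-191e3 / (8.314 * 1183.15)) = 1.89916e-12 m^2/s
Step 2: L = 2*sqrt(D*t)
t = 50 h = 180000 s
L = 2*sqrt(1.89916e-12 * 180000) = 1.169e-03 m


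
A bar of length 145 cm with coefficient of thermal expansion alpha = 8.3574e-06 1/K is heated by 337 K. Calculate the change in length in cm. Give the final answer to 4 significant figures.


dL = L0 * alpha * dT
dL = 145 * 8.3574e-06 * 337
dL = 0.4084 cm


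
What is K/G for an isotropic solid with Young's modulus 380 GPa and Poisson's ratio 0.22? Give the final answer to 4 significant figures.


G = E / (2*(1+nu))
G = 380 / (2*(1+0.22)) = 155.738 GPa
K = E / (3*(1-2*nu))
K = 380 / (3*(1-2*0.22)) = 226.19 GPa
K/G = 226.19 / 155.738 = 1.452


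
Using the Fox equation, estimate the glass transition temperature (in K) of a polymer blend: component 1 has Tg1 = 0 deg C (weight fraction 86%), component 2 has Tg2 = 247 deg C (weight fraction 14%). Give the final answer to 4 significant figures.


1/Tg = w1/Tg1 + w2/Tg2 (in Kelvin)
Tg1 = 273.15 K, Tg2 = 520.15 K
1/Tg = 0.86/273.15 + 0.14/520.15
Tg = 292.6 K


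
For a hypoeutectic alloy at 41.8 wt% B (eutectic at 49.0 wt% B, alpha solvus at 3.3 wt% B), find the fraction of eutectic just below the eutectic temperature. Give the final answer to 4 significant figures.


f_primary = (C_e - C0) / (C_e - C_alpha_max)
f_primary = (49.0 - 41.8) / (49.0 - 3.3)
f_primary = 0.157549
f_eutectic = 1 - 0.157549 = 0.8425


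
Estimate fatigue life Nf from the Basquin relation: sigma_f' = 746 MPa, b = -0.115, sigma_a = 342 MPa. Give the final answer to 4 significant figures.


sigma_a = sigma_f' * (2*Nf)^b
2*Nf = (sigma_a / sigma_f')^(1/b)
2*Nf = (342 / 746)^(1/-0.115)
2*Nf = 881.715
Nf = 440.9 cycles


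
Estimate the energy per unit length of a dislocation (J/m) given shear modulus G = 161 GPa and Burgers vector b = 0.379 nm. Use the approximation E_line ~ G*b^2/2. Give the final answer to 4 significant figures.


E = G*b^2/2
b = 0.379 nm = 3.79e-10 m
G = 161 GPa = 1.61e+11 Pa
E = 0.5 * 1.61e+11 * (3.79e-10)^2
E = 1.156e-08 J/m


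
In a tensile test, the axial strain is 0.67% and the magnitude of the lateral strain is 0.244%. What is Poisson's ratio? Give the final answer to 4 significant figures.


nu = -epsilon_lat / epsilon_axial
Lateral strain is contraction (negative), so using magnitudes:
nu = 0.244 / 0.67
nu = 0.3642


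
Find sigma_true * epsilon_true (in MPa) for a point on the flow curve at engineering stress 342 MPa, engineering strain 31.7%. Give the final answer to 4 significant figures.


sigma_true = sigma_eng * (1 + epsilon_eng)
sigma_true = 342 * (1 + 0.317) = 450.414 MPa
epsilon_true = ln(1 + epsilon_eng)
epsilon_true = ln(1 + 0.317) = 0.275356
sigma_true * epsilon_true = 450.414 * 0.275356 = 124 MPa


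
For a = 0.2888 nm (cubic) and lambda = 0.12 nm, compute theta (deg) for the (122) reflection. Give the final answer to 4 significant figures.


d = a / sqrt(h^2+k^2+l^2)
d = 0.2888 / sqrt(9) = 0.0962667 nm
lambda = 2*d*sin(theta)  =>  sin(theta) = lambda / (2*d)
sin(theta) = 0.12 / (2 * 0.0962667) = 0.623269
theta = 38.56 deg


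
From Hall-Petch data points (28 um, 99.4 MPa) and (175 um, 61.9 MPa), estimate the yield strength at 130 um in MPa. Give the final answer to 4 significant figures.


sigma_y = sigma0 + k / sqrt(d)
1/sqrt(d1) = 1/sqrt(2.8e-05) = 188.982;  1/sqrt(d2) = 75.5929
k = (sigma1 - sigma2) / (1/sqrt(d1) - 1/sqrt(d2)) = (99.4 - 61.9) / (188.982 - 75.5929) = 0.330719 MPa*m^0.5
sigma0 = sigma1 - k/sqrt(d1) = 99.4 - 0.330719*188.982 = 36.9 MPa
sigma_y(d3) = 36.9 + 0.330719 / sqrt(1.3e-04) = 65.91 MPa


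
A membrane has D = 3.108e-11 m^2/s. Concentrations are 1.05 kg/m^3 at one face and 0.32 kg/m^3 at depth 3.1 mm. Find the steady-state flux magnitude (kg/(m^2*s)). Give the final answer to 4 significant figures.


J = -D * (dC/dx) = D * (C1 - C2) / dx
J = 3.108e-11 * (1.05 - 0.32) / 3.1e-03
J = 7.319e-09 kg/(m^2*s)


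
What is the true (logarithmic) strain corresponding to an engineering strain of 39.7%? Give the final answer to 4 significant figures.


epsilon_true = ln(1 + epsilon_eng)
epsilon_true = ln(1 + 0.397)
epsilon_true = 0.3343


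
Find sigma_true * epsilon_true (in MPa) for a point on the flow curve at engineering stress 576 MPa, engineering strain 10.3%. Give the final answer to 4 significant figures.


sigma_true = sigma_eng * (1 + epsilon_eng)
sigma_true = 576 * (1 + 0.103) = 635.328 MPa
epsilon_true = ln(1 + epsilon_eng)
epsilon_true = ln(1 + 0.103) = 0.0980337
sigma_true * epsilon_true = 635.328 * 0.0980337 = 62.28 MPa


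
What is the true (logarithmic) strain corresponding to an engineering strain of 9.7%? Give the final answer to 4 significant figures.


epsilon_true = ln(1 + epsilon_eng)
epsilon_true = ln(1 + 0.097)
epsilon_true = 0.09258


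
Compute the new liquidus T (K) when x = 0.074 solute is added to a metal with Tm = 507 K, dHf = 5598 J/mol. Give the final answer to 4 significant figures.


dT = R*Tm^2*x / dHf
dT = 8.314 * 507^2 * 0.074 / 5598
dT = 28.2504 K
T_new = 507 - 28.2504 = 478.7 K


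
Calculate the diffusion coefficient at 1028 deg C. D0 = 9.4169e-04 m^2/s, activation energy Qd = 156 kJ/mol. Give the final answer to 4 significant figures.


D = D0 * exp(-Qd / (R*T))
T = 1301.15 K
D = 9.4169e-04 * exp(-156e3 / (8.314 * 1301.15))
D = 5.141e-10 m^2/s


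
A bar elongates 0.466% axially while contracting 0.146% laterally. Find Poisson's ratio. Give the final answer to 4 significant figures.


nu = -epsilon_lat / epsilon_axial
Lateral strain is contraction (negative), so using magnitudes:
nu = 0.146 / 0.466
nu = 0.3133


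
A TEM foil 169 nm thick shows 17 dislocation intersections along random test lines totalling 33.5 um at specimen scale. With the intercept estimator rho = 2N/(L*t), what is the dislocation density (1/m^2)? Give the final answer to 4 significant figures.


rho = 2N / (L * t)
L = 33.5 um = 3.35e-05 m, t = 169 nm = 1.69e-07 m
rho = 2 * 17 / (3.35e-05 * 1.69e-07)
rho = 6.005e+12 1/m^2


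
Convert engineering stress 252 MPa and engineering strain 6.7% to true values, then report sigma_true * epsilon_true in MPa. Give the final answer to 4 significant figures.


sigma_true = sigma_eng * (1 + epsilon_eng)
sigma_true = 252 * (1 + 0.067) = 268.884 MPa
epsilon_true = ln(1 + epsilon_eng)
epsilon_true = ln(1 + 0.067) = 0.064851
sigma_true * epsilon_true = 268.884 * 0.064851 = 17.44 MPa


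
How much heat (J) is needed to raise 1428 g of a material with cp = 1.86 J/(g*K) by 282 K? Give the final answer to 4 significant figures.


Q = m * cp * dT
Q = 1428 * 1.86 * 282
Q = 749000 J


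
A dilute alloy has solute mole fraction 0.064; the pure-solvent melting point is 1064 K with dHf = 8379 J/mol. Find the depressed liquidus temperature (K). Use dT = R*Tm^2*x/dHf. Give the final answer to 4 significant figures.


dT = R*Tm^2*x / dHf
dT = 8.314 * 1064^2 * 0.064 / 8379
dT = 71.8921 K
T_new = 1064 - 71.8921 = 992.1 K


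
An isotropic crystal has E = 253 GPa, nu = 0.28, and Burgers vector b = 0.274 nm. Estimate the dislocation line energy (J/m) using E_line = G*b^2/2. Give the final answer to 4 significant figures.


Step 1: G = E / (2*(1+nu))
G = 253 / (2*(1+0.28)) = 98.8281 GPa = 9.88281e+10 Pa
Step 2: E_line = G*b^2/2
b = 0.274 nm = 2.74e-10 m
E_line = 0.5 * 9.88281e+10 * (2.74e-10)^2 = 3.71e-09 J/m


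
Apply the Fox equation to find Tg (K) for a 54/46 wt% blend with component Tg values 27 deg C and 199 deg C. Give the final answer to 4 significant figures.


1/Tg = w1/Tg1 + w2/Tg2 (in Kelvin)
Tg1 = 300.15 K, Tg2 = 472.15 K
1/Tg = 0.54/300.15 + 0.46/472.15
Tg = 360.6 K


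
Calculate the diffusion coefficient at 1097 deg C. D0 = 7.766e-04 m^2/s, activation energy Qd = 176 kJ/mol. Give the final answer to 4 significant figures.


D = D0 * exp(-Qd / (R*T))
T = 1370.15 K
D = 7.766e-04 * exp(-176e3 / (8.314 * 1370.15))
D = 1.514e-10 m^2/s


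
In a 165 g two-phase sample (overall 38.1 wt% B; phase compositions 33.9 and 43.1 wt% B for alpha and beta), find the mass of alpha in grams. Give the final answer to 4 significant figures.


f_alpha = (C_beta - C0) / (C_beta - C_alpha)
f_alpha = (43.1 - 38.1) / (43.1 - 33.9) = 0.543478
m_alpha = f_alpha * m_total = 0.543478 * 165 = 89.67 g


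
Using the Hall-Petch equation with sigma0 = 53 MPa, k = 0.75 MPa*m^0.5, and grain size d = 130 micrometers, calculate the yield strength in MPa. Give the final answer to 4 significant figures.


sigma_y = sigma0 + k / sqrt(d)
d = 130 um = 1.3e-04 m
sigma_y = 53 + 0.75 / sqrt(1.3e-04)
sigma_y = 118.8 MPa


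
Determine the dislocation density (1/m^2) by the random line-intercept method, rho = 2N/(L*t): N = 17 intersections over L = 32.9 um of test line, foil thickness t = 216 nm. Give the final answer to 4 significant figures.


rho = 2N / (L * t)
L = 32.9 um = 3.29e-05 m, t = 216 nm = 2.16e-07 m
rho = 2 * 17 / (3.29e-05 * 2.16e-07)
rho = 4.784e+12 1/m^2


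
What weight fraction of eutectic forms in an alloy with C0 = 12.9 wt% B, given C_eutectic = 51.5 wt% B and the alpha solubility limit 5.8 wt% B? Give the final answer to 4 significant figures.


f_primary = (C_e - C0) / (C_e - C_alpha_max)
f_primary = (51.5 - 12.9) / (51.5 - 5.8)
f_primary = 0.844639
f_eutectic = 1 - 0.844639 = 0.1554


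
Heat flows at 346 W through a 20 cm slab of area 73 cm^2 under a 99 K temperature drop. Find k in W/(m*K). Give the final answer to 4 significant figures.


k = Q*L / (A*dT)
L = 0.2 m, A = 7.3e-03 m^2
k = 346 * 0.2 / (7.3e-03 * 99)
k = 95.75 W/(m*K)


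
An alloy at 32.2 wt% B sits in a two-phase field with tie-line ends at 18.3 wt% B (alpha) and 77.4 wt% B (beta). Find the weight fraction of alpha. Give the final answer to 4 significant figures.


f_alpha = (C_beta - C0) / (C_beta - C_alpha)
f_alpha = (77.4 - 32.2) / (77.4 - 18.3)
f_alpha = 0.7648


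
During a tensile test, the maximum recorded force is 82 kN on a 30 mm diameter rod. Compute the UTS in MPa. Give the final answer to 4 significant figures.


A0 = pi*(d/2)^2 = pi*(30/2)^2 = 706.858 mm^2
UTS = F_max / A0 = 82*1000 / 706.858
UTS = 116 MPa


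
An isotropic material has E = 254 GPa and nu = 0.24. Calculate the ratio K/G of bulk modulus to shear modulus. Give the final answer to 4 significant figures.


G = E / (2*(1+nu))
G = 254 / (2*(1+0.24)) = 102.419 GPa
K = E / (3*(1-2*nu))
K = 254 / (3*(1-2*0.24)) = 162.821 GPa
K/G = 162.821 / 102.419 = 1.59


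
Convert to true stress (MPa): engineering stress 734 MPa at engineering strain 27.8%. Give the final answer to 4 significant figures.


sigma_true = sigma_eng * (1 + epsilon_eng)
sigma_true = 734 * (1 + 0.278)
sigma_true = 938.1 MPa


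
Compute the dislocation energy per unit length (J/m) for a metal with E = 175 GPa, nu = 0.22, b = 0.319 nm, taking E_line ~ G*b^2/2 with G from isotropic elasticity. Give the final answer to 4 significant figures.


Step 1: G = E / (2*(1+nu))
G = 175 / (2*(1+0.22)) = 71.7213 GPa = 7.17213e+10 Pa
Step 2: E_line = G*b^2/2
b = 0.319 nm = 3.19e-10 m
E_line = 0.5 * 7.17213e+10 * (3.19e-10)^2 = 3.649e-09 J/m


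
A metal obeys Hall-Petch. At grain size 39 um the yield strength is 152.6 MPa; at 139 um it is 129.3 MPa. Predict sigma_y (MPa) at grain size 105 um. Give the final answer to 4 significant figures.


sigma_y = sigma0 + k / sqrt(d)
1/sqrt(d1) = 1/sqrt(3.9e-05) = 160.128;  1/sqrt(d2) = 84.8189
k = (sigma1 - sigma2) / (1/sqrt(d1) - 1/sqrt(d2)) = (152.6 - 129.3) / (160.128 - 84.8189) = 0.309391 MPa*m^0.5
sigma0 = sigma1 - k/sqrt(d1) = 152.6 - 0.309391*160.128 = 103.058 MPa
sigma_y(d3) = 103.058 + 0.309391 / sqrt(1.05e-04) = 133.3 MPa


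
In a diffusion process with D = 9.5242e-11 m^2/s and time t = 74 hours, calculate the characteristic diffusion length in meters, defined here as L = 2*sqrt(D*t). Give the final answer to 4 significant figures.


t = 74 hr = 266400 s
Diffusion length = 2*sqrt(D*t)
= 2*sqrt(9.5242e-11 * 266400)
= 0.01007 m


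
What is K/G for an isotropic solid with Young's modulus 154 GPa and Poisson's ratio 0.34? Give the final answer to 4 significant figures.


G = E / (2*(1+nu))
G = 154 / (2*(1+0.34)) = 57.4627 GPa
K = E / (3*(1-2*nu))
K = 154 / (3*(1-2*0.34)) = 160.417 GPa
K/G = 160.417 / 57.4627 = 2.792


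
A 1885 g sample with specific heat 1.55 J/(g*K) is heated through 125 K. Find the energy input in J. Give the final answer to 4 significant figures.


Q = m * cp * dT
Q = 1885 * 1.55 * 125
Q = 365200 J


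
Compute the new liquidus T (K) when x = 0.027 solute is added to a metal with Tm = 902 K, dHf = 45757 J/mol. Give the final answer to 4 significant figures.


dT = R*Tm^2*x / dHf
dT = 8.314 * 902^2 * 0.027 / 45757
dT = 3.99144 K
T_new = 902 - 3.99144 = 898 K


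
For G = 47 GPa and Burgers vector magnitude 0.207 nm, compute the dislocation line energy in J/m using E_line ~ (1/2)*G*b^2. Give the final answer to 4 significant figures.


E = G*b^2/2
b = 0.207 nm = 2.07e-10 m
G = 47 GPa = 4.7e+10 Pa
E = 0.5 * 4.7e+10 * (2.07e-10)^2
E = 1.007e-09 J/m


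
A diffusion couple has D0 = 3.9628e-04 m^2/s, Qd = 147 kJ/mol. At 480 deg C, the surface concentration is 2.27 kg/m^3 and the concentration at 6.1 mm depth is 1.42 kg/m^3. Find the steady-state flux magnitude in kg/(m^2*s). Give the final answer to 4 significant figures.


Step 1: D = D0 * exp(-Qd/(R*T))
T = 480 + 273.15 = 753.15 K
D = 3.9628e-04 * exp(-147e3 / (8.314 * 753.15)) = 2.52618e-14 m^2/s
Step 2: J = D * (C1 - C2) / dx
J = 2.52618e-14 * (2.27 - 1.42) / 6.1e-03
J = 3.52e-12 kg/(m^2*s)


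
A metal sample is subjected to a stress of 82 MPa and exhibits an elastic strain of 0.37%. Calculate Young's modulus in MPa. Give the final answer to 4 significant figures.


E = sigma / epsilon
epsilon = 0.37% = 3.7e-03
E = 82 / 3.7e-03
E = 22160 MPa


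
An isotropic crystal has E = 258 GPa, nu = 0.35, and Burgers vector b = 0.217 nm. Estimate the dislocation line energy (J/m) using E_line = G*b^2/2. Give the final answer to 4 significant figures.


Step 1: G = E / (2*(1+nu))
G = 258 / (2*(1+0.35)) = 95.5556 GPa = 9.55556e+10 Pa
Step 2: E_line = G*b^2/2
b = 0.217 nm = 2.17e-10 m
E_line = 0.5 * 9.55556e+10 * (2.17e-10)^2 = 2.25e-09 J/m


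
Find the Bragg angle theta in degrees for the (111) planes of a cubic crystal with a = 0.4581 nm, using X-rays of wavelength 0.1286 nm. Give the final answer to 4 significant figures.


d = a / sqrt(h^2+k^2+l^2)
d = 0.4581 / sqrt(3) = 0.264484 nm
lambda = 2*d*sin(theta)  =>  sin(theta) = lambda / (2*d)
sin(theta) = 0.1286 / (2 * 0.264484) = 0.243115
theta = 14.07 deg


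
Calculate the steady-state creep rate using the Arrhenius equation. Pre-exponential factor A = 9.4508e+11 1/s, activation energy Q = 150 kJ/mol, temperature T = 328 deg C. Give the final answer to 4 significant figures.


rate = A * exp(-Q / (R*T))
T = 328 + 273.15 = 601.15 K
rate = 9.4508e+11 * exp(-150e3 / (8.314 * 601.15))
rate = 0.08736 1/s


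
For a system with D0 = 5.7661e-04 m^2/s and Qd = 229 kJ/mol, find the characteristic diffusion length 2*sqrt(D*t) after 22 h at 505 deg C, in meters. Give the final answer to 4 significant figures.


Step 1: D = D0 * exp(-Qd/(R*T))
T = 778.15 K
D = 5.7661e-04 * exp(-229e3 / (8.314 * 778.15)) = 2.44519e-19 m^2/s
Step 2: L = 2*sqrt(D*t)
t = 22 h = 79200 s
L = 2*sqrt(2.44519e-19 * 79200) = 2.783e-07 m


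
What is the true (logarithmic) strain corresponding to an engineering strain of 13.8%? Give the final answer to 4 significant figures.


epsilon_true = ln(1 + epsilon_eng)
epsilon_true = ln(1 + 0.138)
epsilon_true = 0.1293


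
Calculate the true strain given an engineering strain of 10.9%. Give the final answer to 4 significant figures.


epsilon_true = ln(1 + epsilon_eng)
epsilon_true = ln(1 + 0.109)
epsilon_true = 0.1035


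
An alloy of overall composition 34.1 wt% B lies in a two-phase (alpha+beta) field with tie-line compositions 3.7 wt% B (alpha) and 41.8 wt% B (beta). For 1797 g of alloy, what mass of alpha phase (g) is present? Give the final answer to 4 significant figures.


f_alpha = (C_beta - C0) / (C_beta - C_alpha)
f_alpha = (41.8 - 34.1) / (41.8 - 3.7) = 0.2021
m_alpha = f_alpha * m_total = 0.2021 * 1797 = 363.2 g


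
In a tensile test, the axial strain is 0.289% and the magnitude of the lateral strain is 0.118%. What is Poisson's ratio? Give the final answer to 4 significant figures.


nu = -epsilon_lat / epsilon_axial
Lateral strain is contraction (negative), so using magnitudes:
nu = 0.118 / 0.289
nu = 0.4083


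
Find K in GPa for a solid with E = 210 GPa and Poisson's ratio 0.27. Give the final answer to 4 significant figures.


K = E / (3*(1-2*nu))
K = 210 / (3*(1-2*0.27))
K = 152.2 GPa


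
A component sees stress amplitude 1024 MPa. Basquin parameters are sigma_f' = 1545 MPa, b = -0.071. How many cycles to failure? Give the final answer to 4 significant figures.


sigma_a = sigma_f' * (2*Nf)^b
2*Nf = (sigma_a / sigma_f')^(1/b)
2*Nf = (1024 / 1545)^(1/-0.071)
2*Nf = 328.016
Nf = 164 cycles


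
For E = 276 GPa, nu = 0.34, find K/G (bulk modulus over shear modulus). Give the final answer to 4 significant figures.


G = E / (2*(1+nu))
G = 276 / (2*(1+0.34)) = 102.985 GPa
K = E / (3*(1-2*nu))
K = 276 / (3*(1-2*0.34)) = 287.5 GPa
K/G = 287.5 / 102.985 = 2.792


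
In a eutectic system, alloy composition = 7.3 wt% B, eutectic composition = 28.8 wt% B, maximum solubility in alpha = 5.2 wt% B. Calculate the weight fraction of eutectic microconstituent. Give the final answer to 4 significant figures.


f_primary = (C_e - C0) / (C_e - C_alpha_max)
f_primary = (28.8 - 7.3) / (28.8 - 5.2)
f_primary = 0.911017
f_eutectic = 1 - 0.911017 = 0.08898


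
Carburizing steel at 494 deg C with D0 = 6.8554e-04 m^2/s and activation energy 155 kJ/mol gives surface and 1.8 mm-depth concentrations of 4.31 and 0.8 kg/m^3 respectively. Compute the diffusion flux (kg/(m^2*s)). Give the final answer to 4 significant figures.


Step 1: D = D0 * exp(-Qd/(R*T))
T = 494 + 273.15 = 767.15 K
D = 6.8554e-04 * exp(-155e3 / (8.314 * 767.15)) = 1.91348e-14 m^2/s
Step 2: J = D * (C1 - C2) / dx
J = 1.91348e-14 * (4.31 - 0.8) / 1.8e-03
J = 3.731e-11 kg/(m^2*s)


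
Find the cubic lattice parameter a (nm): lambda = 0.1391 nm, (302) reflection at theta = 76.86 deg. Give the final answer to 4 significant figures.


d = lambda / (2*sin(theta))
d = 0.1391 / (2*sin(76.86 deg))
d = 0.07142 nm
a = d * sqrt(h^2+k^2+l^2) = 0.07142 * sqrt(13)
a = 0.2575 nm


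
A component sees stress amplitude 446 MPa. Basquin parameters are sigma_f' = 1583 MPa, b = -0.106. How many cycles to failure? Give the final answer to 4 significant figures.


sigma_a = sigma_f' * (2*Nf)^b
2*Nf = (sigma_a / sigma_f')^(1/b)
2*Nf = (446 / 1583)^(1/-0.106)
2*Nf = 154902
Nf = 77450 cycles


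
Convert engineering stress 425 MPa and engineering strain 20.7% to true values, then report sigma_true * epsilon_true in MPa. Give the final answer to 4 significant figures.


sigma_true = sigma_eng * (1 + epsilon_eng)
sigma_true = 425 * (1 + 0.207) = 512.975 MPa
epsilon_true = ln(1 + epsilon_eng)
epsilon_true = ln(1 + 0.207) = 0.188138
sigma_true * epsilon_true = 512.975 * 0.188138 = 96.51 MPa


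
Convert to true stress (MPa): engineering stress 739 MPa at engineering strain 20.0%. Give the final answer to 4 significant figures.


sigma_true = sigma_eng * (1 + epsilon_eng)
sigma_true = 739 * (1 + 0.2)
sigma_true = 886.8 MPa


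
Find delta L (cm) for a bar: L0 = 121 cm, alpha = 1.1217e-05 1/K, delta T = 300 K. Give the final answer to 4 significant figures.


dL = L0 * alpha * dT
dL = 121 * 1.1217e-05 * 300
dL = 0.4072 cm


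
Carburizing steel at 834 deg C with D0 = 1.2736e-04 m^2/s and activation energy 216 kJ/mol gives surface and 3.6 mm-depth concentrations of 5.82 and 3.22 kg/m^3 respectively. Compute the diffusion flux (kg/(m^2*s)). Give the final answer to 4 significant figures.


Step 1: D = D0 * exp(-Qd/(R*T))
T = 834 + 273.15 = 1107.15 K
D = 1.2736e-04 * exp(-216e3 / (8.314 * 1107.15)) = 8.20202e-15 m^2/s
Step 2: J = D * (C1 - C2) / dx
J = 8.20202e-15 * (5.82 - 3.22) / 3.6e-03
J = 5.924e-12 kg/(m^2*s)


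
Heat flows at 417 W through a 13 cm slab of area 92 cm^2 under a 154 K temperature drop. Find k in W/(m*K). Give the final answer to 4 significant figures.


k = Q*L / (A*dT)
L = 0.13 m, A = 9.2e-03 m^2
k = 417 * 0.13 / (9.2e-03 * 154)
k = 38.26 W/(m*K)


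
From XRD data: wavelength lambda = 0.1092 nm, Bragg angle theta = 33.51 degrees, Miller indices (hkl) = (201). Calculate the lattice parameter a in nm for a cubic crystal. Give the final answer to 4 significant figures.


d = lambda / (2*sin(theta))
d = 0.1092 / (2*sin(33.51 deg))
d = 0.0988983 nm
a = d * sqrt(h^2+k^2+l^2) = 0.0988983 * sqrt(5)
a = 0.2211 nm


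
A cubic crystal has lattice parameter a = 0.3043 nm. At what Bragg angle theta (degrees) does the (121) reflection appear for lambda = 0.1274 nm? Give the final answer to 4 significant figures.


d = a / sqrt(h^2+k^2+l^2)
d = 0.3043 / sqrt(6) = 0.12423 nm
lambda = 2*d*sin(theta)  =>  sin(theta) = lambda / (2*d)
sin(theta) = 0.1274 / (2 * 0.12423) = 0.512759
theta = 30.85 deg


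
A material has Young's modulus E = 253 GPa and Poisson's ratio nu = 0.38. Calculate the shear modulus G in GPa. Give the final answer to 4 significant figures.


G = E / (2*(1+nu))
G = 253 / (2*(1+0.38))
G = 91.67 GPa


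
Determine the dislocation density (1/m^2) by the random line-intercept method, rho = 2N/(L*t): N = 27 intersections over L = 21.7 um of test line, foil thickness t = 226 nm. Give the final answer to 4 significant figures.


rho = 2N / (L * t)
L = 21.7 um = 2.17e-05 m, t = 226 nm = 2.26e-07 m
rho = 2 * 27 / (2.17e-05 * 2.26e-07)
rho = 1.101e+13 1/m^2


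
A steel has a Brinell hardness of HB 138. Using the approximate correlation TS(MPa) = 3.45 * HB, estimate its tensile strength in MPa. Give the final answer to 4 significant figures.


TS (MPa) = 3.45 * HB
TS = 3.45 * 138
TS = 476.1 MPa


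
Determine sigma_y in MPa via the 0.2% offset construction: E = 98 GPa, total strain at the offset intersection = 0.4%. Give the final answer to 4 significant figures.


Offset strain = 0.002
Elastic strain at yield = total_strain - offset = 4e-03 - 0.002 = 2e-03
sigma_y = E * elastic_strain = 98000 * 2e-03
sigma_y = 196 MPa


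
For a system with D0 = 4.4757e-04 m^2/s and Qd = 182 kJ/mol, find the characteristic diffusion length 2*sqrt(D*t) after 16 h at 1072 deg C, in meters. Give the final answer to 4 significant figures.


Step 1: D = D0 * exp(-Qd/(R*T))
T = 1345.15 K
D = 4.4757e-04 * exp(-182e3 / (8.314 * 1345.15)) = 3.83012e-11 m^2/s
Step 2: L = 2*sqrt(D*t)
t = 16 h = 57600 s
L = 2*sqrt(3.83012e-11 * 57600) = 2.971e-03 m


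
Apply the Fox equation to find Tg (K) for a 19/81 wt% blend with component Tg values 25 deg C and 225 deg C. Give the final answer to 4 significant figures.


1/Tg = w1/Tg1 + w2/Tg2 (in Kelvin)
Tg1 = 298.15 K, Tg2 = 498.15 K
1/Tg = 0.19/298.15 + 0.81/498.15
Tg = 441.8 K


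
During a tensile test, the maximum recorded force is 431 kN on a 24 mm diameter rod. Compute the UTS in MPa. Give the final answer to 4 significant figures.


A0 = pi*(d/2)^2 = pi*(24/2)^2 = 452.389 mm^2
UTS = F_max / A0 = 431*1000 / 452.389
UTS = 952.7 MPa


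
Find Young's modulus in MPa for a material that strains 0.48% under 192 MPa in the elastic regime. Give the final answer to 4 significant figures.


E = sigma / epsilon
epsilon = 0.48% = 4.8e-03
E = 192 / 4.8e-03
E = 40000 MPa


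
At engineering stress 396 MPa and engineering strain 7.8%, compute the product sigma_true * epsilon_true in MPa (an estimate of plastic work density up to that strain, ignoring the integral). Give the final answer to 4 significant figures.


sigma_true = sigma_eng * (1 + epsilon_eng)
sigma_true = 396 * (1 + 0.078) = 426.888 MPa
epsilon_true = ln(1 + epsilon_eng)
epsilon_true = ln(1 + 0.078) = 0.0751075
sigma_true * epsilon_true = 426.888 * 0.0751075 = 32.06 MPa


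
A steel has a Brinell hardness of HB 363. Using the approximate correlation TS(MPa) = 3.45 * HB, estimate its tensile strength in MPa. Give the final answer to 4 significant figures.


TS (MPa) = 3.45 * HB
TS = 3.45 * 363
TS = 1252 MPa


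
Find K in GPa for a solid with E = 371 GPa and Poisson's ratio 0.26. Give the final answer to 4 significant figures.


K = E / (3*(1-2*nu))
K = 371 / (3*(1-2*0.26))
K = 257.6 GPa


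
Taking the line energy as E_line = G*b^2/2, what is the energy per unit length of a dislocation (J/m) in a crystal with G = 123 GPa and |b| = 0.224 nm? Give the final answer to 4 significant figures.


E = G*b^2/2
b = 0.224 nm = 2.24e-10 m
G = 123 GPa = 1.23e+11 Pa
E = 0.5 * 1.23e+11 * (2.24e-10)^2
E = 3.086e-09 J/m


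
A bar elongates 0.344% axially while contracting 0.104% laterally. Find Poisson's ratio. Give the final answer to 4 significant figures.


nu = -epsilon_lat / epsilon_axial
Lateral strain is contraction (negative), so using magnitudes:
nu = 0.104 / 0.344
nu = 0.3023


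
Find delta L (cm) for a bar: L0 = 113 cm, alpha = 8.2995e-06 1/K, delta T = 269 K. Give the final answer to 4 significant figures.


dL = L0 * alpha * dT
dL = 113 * 8.2995e-06 * 269
dL = 0.2523 cm


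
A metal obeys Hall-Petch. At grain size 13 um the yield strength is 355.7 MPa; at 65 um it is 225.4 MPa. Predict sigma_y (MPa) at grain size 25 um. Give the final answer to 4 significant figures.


sigma_y = sigma0 + k / sqrt(d)
1/sqrt(d1) = 1/sqrt(1.3e-05) = 277.35;  1/sqrt(d2) = 124.035
k = (sigma1 - sigma2) / (1/sqrt(d1) - 1/sqrt(d2)) = (355.7 - 225.4) / (277.35 - 124.035) = 0.849882 MPa*m^0.5
sigma0 = sigma1 - k/sqrt(d1) = 355.7 - 0.849882*277.35 = 119.985 MPa
sigma_y(d3) = 119.985 + 0.849882 / sqrt(2.5e-05) = 290 MPa


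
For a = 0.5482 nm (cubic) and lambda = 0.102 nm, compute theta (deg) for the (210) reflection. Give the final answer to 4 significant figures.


d = a / sqrt(h^2+k^2+l^2)
d = 0.5482 / sqrt(5) = 0.245162 nm
lambda = 2*d*sin(theta)  =>  sin(theta) = lambda / (2*d)
sin(theta) = 0.102 / (2 * 0.245162) = 0.208025
theta = 12.01 deg


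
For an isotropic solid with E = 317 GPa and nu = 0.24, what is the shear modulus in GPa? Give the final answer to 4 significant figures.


G = E / (2*(1+nu))
G = 317 / (2*(1+0.24))
G = 127.8 GPa


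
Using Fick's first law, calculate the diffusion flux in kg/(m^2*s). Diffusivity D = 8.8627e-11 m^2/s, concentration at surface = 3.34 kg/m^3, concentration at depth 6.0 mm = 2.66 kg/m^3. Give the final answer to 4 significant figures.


J = -D * (dC/dx) = D * (C1 - C2) / dx
J = 8.8627e-11 * (3.34 - 2.66) / 6e-03
J = 1.004e-08 kg/(m^2*s)


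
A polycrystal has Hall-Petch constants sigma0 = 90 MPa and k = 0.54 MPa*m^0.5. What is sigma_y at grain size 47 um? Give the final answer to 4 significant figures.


sigma_y = sigma0 + k / sqrt(d)
d = 47 um = 4.7e-05 m
sigma_y = 90 + 0.54 / sqrt(4.7e-05)
sigma_y = 168.8 MPa
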